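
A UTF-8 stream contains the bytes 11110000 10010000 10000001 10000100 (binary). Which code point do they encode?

U+10044

Leading byte 0xF0 = 11110000 matches 11110xxx → 4-byte sequence.
Byte 1: 0xF0 = 11110000, payload 000 (3 bits).
Byte 2: 0x90 = 10010000 (10xxxxxx ✓), payload 010000.
Byte 3: 0x81 = 10000001 (10xxxxxx ✓), payload 000001.
Byte 4: 0x84 = 10000100 (10xxxxxx ✓), payload 000100.
Concatenate: 000010000000001000100 = 0x10044 (21 bits → U+10044).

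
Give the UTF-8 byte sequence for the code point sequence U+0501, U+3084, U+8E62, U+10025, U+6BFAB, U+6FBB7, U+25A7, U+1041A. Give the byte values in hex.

D4 81 E3 82 84 E8 B9 A2 F0 90 80 A5 F1 AB BE AB F1 AF AE B7 E2 96 A7 F0 90 90 9A

U+0501: 2-byte form → D4 81.
U+3084: 3-byte form → E3 82 84.
U+8E62: 3-byte form → E8 B9 A2.
U+10025: 4-byte form → F0 90 80 A5.
U+6BFAB: 4-byte form → F1 AB BE AB.
U+6FBB7: 4-byte form → F1 AF AE B7.
U+25A7: 3-byte form → E2 96 A7.
U+1041A: 4-byte form → F0 90 90 9A.
Concatenated (27 bytes): D4 81 E3 82 84 E8 B9 A2 F0 90 80 A5 F1 AB BE AB F1 AF AE B7 E2 96 A7 F0 90 90 9A.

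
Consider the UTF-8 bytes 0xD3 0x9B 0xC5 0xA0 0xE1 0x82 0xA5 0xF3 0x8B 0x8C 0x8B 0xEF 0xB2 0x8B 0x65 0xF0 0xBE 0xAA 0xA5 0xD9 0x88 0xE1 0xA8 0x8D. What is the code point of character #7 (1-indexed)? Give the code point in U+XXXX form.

Offset 0: leading byte 0xD3 = 11010011 → 2-byte char #1 = D3 9B.
Offset 2: leading byte 0xC5 = 11000101 → 2-byte char #2 = C5 A0.
Offset 4: leading byte 0xE1 = 11100001 → 3-byte char #3 = E1 82 A5.
Offset 7: leading byte 0xF3 = 11110011 → 4-byte char #4 = F3 8B 8C 8B.
Offset 11: leading byte 0xEF = 11101111 → 3-byte char #5 = EF B2 8B.
Offset 14: leading byte 0x65 = 01100101 → 1-byte char #6 = 65.
Offset 15: leading byte 0xF0 = 11110000 → 4-byte char #7 = F0 BE AA A5.
Leading byte 0xF0 = 11110000 matches 11110xxx → 4-byte sequence.
Byte 1: 0xF0 = 11110000, payload 000 (3 bits).
Byte 2: 0xBE = 10111110 (10xxxxxx ✓), payload 111110.
Byte 3: 0xAA = 10101010 (10xxxxxx ✓), payload 101010.
Byte 4: 0xA5 = 10100101 (10xxxxxx ✓), payload 100101.
Concatenate: 000111110101010100101 = 0x3EAA5 (21 bits → U+3EAA5).

U+3EAA5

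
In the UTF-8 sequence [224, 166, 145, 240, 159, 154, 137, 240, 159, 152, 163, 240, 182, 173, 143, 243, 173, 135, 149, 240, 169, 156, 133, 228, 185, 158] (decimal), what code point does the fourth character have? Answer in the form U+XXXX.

U+36B4F

Offset 0: leading byte 0xE0 = 11100000 → 3-byte char #1 = E0 A6 91.
Offset 3: leading byte 0xF0 = 11110000 → 4-byte char #2 = F0 9F 9A 89.
Offset 7: leading byte 0xF0 = 11110000 → 4-byte char #3 = F0 9F 98 A3.
Offset 11: leading byte 0xF0 = 11110000 → 4-byte char #4 = F0 B6 AD 8F.
Leading byte 0xF0 = 11110000 matches 11110xxx → 4-byte sequence.
Byte 1: 0xF0 = 11110000, payload 000 (3 bits).
Byte 2: 0xB6 = 10110110 (10xxxxxx ✓), payload 110110.
Byte 3: 0xAD = 10101101 (10xxxxxx ✓), payload 101101.
Byte 4: 0x8F = 10001111 (10xxxxxx ✓), payload 001111.
Concatenate: 000110110101101001111 = 0x36B4F (21 bits → U+36B4F).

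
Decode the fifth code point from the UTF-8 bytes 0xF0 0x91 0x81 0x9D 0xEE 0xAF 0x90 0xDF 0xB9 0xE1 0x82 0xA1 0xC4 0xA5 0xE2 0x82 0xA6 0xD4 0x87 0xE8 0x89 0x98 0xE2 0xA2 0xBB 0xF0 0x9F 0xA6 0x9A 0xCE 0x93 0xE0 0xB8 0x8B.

Offset 0: leading byte 0xF0 = 11110000 → 4-byte char #1 = F0 91 81 9D.
Offset 4: leading byte 0xEE = 11101110 → 3-byte char #2 = EE AF 90.
Offset 7: leading byte 0xDF = 11011111 → 2-byte char #3 = DF B9.
Offset 9: leading byte 0xE1 = 11100001 → 3-byte char #4 = E1 82 A1.
Offset 12: leading byte 0xC4 = 11000100 → 2-byte char #5 = C4 A5.
Leading byte 0xC4 = 11000100 matches 110xxxxx → 2-byte sequence.
Byte 1: 0xC4 = 11000100, payload 00100 (5 bits).
Byte 2: 0xA5 = 10100101 (10xxxxxx ✓), payload 100101.
Concatenate: 00100100101 = 0x125 (11 bits → U+0125).

U+0125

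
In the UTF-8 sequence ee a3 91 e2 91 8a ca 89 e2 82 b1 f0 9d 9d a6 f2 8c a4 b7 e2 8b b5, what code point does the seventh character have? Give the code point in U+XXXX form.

U+22F5

Offset 0: leading byte 0xEE = 11101110 → 3-byte char #1 = EE A3 91.
Offset 3: leading byte 0xE2 = 11100010 → 3-byte char #2 = E2 91 8A.
Offset 6: leading byte 0xCA = 11001010 → 2-byte char #3 = CA 89.
Offset 8: leading byte 0xE2 = 11100010 → 3-byte char #4 = E2 82 B1.
Offset 11: leading byte 0xF0 = 11110000 → 4-byte char #5 = F0 9D 9D A6.
Offset 15: leading byte 0xF2 = 11110010 → 4-byte char #6 = F2 8C A4 B7.
Offset 19: leading byte 0xE2 = 11100010 → 3-byte char #7 = E2 8B B5.
Leading byte 0xE2 = 11100010 matches 1110xxxx → 3-byte sequence.
Byte 1: 0xE2 = 11100010, payload 0010 (4 bits).
Byte 2: 0x8B = 10001011 (10xxxxxx ✓), payload 001011.
Byte 3: 0xB5 = 10110101 (10xxxxxx ✓), payload 110101.
Concatenate: 0010001011110101 = 0x22F5 (16 bits → U+22F5).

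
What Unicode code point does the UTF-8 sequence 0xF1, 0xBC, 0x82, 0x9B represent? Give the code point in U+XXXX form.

U+7C09B

Leading byte 0xF1 = 11110001 matches 11110xxx → 4-byte sequence.
Byte 1: 0xF1 = 11110001, payload 001 (3 bits).
Byte 2: 0xBC = 10111100 (10xxxxxx ✓), payload 111100.
Byte 3: 0x82 = 10000010 (10xxxxxx ✓), payload 000010.
Byte 4: 0x9B = 10011011 (10xxxxxx ✓), payload 011011.
Concatenate: 001111100000010011011 = 0x7C09B (21 bits → U+7C09B).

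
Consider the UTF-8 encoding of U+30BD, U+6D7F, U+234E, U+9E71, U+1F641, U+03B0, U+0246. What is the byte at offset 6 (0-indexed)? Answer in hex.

U+30BD → 3-byte form E3 82 BD at offsets 0–2.
U+6D7F → 3-byte form E6 B5 BF at offsets 3–5.
U+234E → 3-byte form E2 8D 8E at offsets 6–8.
Offset 6 falls in char 3's range; it's byte 1 of E2 8D 8E = 0xE2.

0xE2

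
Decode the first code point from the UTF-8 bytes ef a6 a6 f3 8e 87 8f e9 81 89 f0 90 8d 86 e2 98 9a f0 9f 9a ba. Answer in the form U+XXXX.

U+F9A6

Offset 0: leading byte 0xEF = 11101111 → 3-byte char #1 = EF A6 A6.
Leading byte 0xEF = 11101111 matches 1110xxxx → 3-byte sequence.
Byte 1: 0xEF = 11101111, payload 1111 (4 bits).
Byte 2: 0xA6 = 10100110 (10xxxxxx ✓), payload 100110.
Byte 3: 0xA6 = 10100110 (10xxxxxx ✓), payload 100110.
Concatenate: 1111100110100110 = 0xF9A6 (16 bits → U+F9A6).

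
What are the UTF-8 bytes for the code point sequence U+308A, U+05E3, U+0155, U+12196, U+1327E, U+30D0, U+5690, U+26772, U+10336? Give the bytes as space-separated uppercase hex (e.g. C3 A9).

E3 82 8A D7 A3 C5 95 F0 92 86 96 F0 93 89 BE E3 83 90 E5 9A 90 F0 A6 9D B2 F0 90 8C B6

U+308A: 3-byte form → E3 82 8A.
U+05E3: 2-byte form → D7 A3.
U+0155: 2-byte form → C5 95.
U+12196: 4-byte form → F0 92 86 96.
U+1327E: 4-byte form → F0 93 89 BE.
U+30D0: 3-byte form → E3 83 90.
U+5690: 3-byte form → E5 9A 90.
U+26772: 4-byte form → F0 A6 9D B2.
U+10336: 4-byte form → F0 90 8C B6.
Concatenated (29 bytes): E3 82 8A D7 A3 C5 95 F0 92 86 96 F0 93 89 BE E3 83 90 E5 9A 90 F0 A6 9D B2 F0 90 8C B6.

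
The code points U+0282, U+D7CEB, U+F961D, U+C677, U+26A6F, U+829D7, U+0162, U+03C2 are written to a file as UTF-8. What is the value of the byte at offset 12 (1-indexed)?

1-indexed offset 12 is 0-indexed offset 11.
U+0282 → 2-byte form CA 82 at offsets 0–1.
U+D7CEB → 4-byte form F3 97 B3 AB at offsets 2–5.
U+F961D → 4-byte form F3 B9 98 9D at offsets 6–9.
U+C677 → 3-byte form EC 99 B7 at offsets 10–12.
Offset 11 falls in char 4's range; it's byte 2 of EC 99 B7 = 0x99.

0x99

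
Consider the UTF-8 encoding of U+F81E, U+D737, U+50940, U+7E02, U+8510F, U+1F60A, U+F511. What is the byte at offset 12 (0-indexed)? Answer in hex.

0x82

U+F81E → 3-byte form EF A0 9E at offsets 0–2.
U+D737 → 3-byte form ED 9C B7 at offsets 3–5.
U+50940 → 4-byte form F1 90 A5 80 at offsets 6–9.
U+7E02 → 3-byte form E7 B8 82 at offsets 10–12.
Offset 12 falls in char 4's range; it's byte 3 of E7 B8 82 = 0x82.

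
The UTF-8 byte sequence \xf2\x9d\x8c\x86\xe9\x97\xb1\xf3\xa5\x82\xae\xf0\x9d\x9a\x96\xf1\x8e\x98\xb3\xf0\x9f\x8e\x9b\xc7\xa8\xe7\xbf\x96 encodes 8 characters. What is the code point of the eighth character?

Offset 0: leading byte 0xF2 = 11110010 → 4-byte char #1 = F2 9D 8C 86.
Offset 4: leading byte 0xE9 = 11101001 → 3-byte char #2 = E9 97 B1.
Offset 7: leading byte 0xF3 = 11110011 → 4-byte char #3 = F3 A5 82 AE.
Offset 11: leading byte 0xF0 = 11110000 → 4-byte char #4 = F0 9D 9A 96.
Offset 15: leading byte 0xF1 = 11110001 → 4-byte char #5 = F1 8E 98 B3.
Offset 19: leading byte 0xF0 = 11110000 → 4-byte char #6 = F0 9F 8E 9B.
Offset 23: leading byte 0xC7 = 11000111 → 2-byte char #7 = C7 A8.
Offset 25: leading byte 0xE7 = 11100111 → 3-byte char #8 = E7 BF 96.
Leading byte 0xE7 = 11100111 matches 1110xxxx → 3-byte sequence.
Byte 1: 0xE7 = 11100111, payload 0111 (4 bits).
Byte 2: 0xBF = 10111111 (10xxxxxx ✓), payload 111111.
Byte 3: 0x96 = 10010110 (10xxxxxx ✓), payload 010110.
Concatenate: 0111111111010110 = 0x7FD6 (16 bits → U+7FD6).

U+7FD6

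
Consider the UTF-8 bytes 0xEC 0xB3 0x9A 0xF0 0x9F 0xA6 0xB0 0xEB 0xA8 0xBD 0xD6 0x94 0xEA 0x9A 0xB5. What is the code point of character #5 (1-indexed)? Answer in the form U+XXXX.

Offset 0: leading byte 0xEC = 11101100 → 3-byte char #1 = EC B3 9A.
Offset 3: leading byte 0xF0 = 11110000 → 4-byte char #2 = F0 9F A6 B0.
Offset 7: leading byte 0xEB = 11101011 → 3-byte char #3 = EB A8 BD.
Offset 10: leading byte 0xD6 = 11010110 → 2-byte char #4 = D6 94.
Offset 12: leading byte 0xEA = 11101010 → 3-byte char #5 = EA 9A B5.
Leading byte 0xEA = 11101010 matches 1110xxxx → 3-byte sequence.
Byte 1: 0xEA = 11101010, payload 1010 (4 bits).
Byte 2: 0x9A = 10011010 (10xxxxxx ✓), payload 011010.
Byte 3: 0xB5 = 10110101 (10xxxxxx ✓), payload 110101.
Concatenate: 1010011010110101 = 0xA6B5 (16 bits → U+A6B5).

U+A6B5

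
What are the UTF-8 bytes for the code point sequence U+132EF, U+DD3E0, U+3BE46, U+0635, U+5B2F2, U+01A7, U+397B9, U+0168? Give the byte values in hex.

F0 93 8B AF F3 9D 8F A0 F0 BB B9 86 D8 B5 F1 9B 8B B2 C6 A7 F0 B9 9E B9 C5 A8

U+132EF: 4-byte form → F0 93 8B AF.
U+DD3E0: 4-byte form → F3 9D 8F A0.
U+3BE46: 4-byte form → F0 BB B9 86.
U+0635: 2-byte form → D8 B5.
U+5B2F2: 4-byte form → F1 9B 8B B2.
U+01A7: 2-byte form → C6 A7.
U+397B9: 4-byte form → F0 B9 9E B9.
U+0168: 2-byte form → C5 A8.
Concatenated (26 bytes): F0 93 8B AF F3 9D 8F A0 F0 BB B9 86 D8 B5 F1 9B 8B B2 C6 A7 F0 B9 9E B9 C5 A8.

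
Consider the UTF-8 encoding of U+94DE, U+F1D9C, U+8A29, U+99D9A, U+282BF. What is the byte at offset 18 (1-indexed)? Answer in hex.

0xBF

1-indexed offset 18 is 0-indexed offset 17.
U+94DE → 3-byte form E9 93 9E at offsets 0–2.
U+F1D9C → 4-byte form F3 B1 B6 9C at offsets 3–6.
U+8A29 → 3-byte form E8 A8 A9 at offsets 7–9.
U+99D9A → 4-byte form F2 99 B6 9A at offsets 10–13.
U+282BF → 4-byte form F0 A8 8A BF at offsets 14–17.
Offset 17 falls in char 5's range; it's byte 4 of F0 A8 8A BF = 0xBF.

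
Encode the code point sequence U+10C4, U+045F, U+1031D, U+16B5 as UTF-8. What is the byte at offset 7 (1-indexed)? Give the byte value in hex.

1-indexed offset 7 is 0-indexed offset 6.
U+10C4 → 3-byte form E1 83 84 at offsets 0–2.
U+045F → 2-byte form D1 9F at offsets 3–4.
U+1031D → 4-byte form F0 90 8C 9D at offsets 5–8.
Offset 6 falls in char 3's range; it's byte 2 of F0 90 8C 9D = 0x90.

0x90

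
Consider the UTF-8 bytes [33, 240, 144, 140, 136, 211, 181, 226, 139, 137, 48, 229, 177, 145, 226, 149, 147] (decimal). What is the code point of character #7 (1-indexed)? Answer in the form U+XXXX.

Offset 0: leading byte 0x21 = 00100001 → 1-byte char #1 = 21.
Offset 1: leading byte 0xF0 = 11110000 → 4-byte char #2 = F0 90 8C 88.
Offset 5: leading byte 0xD3 = 11010011 → 2-byte char #3 = D3 B5.
Offset 7: leading byte 0xE2 = 11100010 → 3-byte char #4 = E2 8B 89.
Offset 10: leading byte 0x30 = 00110000 → 1-byte char #5 = 30.
Offset 11: leading byte 0xE5 = 11100101 → 3-byte char #6 = E5 B1 91.
Offset 14: leading byte 0xE2 = 11100010 → 3-byte char #7 = E2 95 93.
Leading byte 0xE2 = 11100010 matches 1110xxxx → 3-byte sequence.
Byte 1: 0xE2 = 11100010, payload 0010 (4 bits).
Byte 2: 0x95 = 10010101 (10xxxxxx ✓), payload 010101.
Byte 3: 0x93 = 10010011 (10xxxxxx ✓), payload 010011.
Concatenate: 0010010101010011 = 0x2553 (16 bits → U+2553).

U+2553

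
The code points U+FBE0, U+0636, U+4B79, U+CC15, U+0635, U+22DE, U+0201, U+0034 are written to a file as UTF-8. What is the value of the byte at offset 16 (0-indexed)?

0xC8

U+FBE0 → 3-byte form EF AF A0 at offsets 0–2.
U+0636 → 2-byte form D8 B6 at offsets 3–4.
U+4B79 → 3-byte form E4 AD B9 at offsets 5–7.
U+CC15 → 3-byte form EC B0 95 at offsets 8–10.
U+0635 → 2-byte form D8 B5 at offsets 11–12.
U+22DE → 3-byte form E2 8B 9E at offsets 13–15.
U+0201 → 2-byte form C8 81 at offsets 16–17.
Offset 16 falls in char 7's range; it's byte 1 of C8 81 = 0xC8.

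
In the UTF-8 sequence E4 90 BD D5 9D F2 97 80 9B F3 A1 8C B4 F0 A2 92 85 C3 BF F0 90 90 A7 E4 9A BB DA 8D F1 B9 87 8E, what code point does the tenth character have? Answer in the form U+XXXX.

U+791CE

Offset 0: leading byte 0xE4 = 11100100 → 3-byte char #1 = E4 90 BD.
Offset 3: leading byte 0xD5 = 11010101 → 2-byte char #2 = D5 9D.
Offset 5: leading byte 0xF2 = 11110010 → 4-byte char #3 = F2 97 80 9B.
Offset 9: leading byte 0xF3 = 11110011 → 4-byte char #4 = F3 A1 8C B4.
Offset 13: leading byte 0xF0 = 11110000 → 4-byte char #5 = F0 A2 92 85.
Offset 17: leading byte 0xC3 = 11000011 → 2-byte char #6 = C3 BF.
Offset 19: leading byte 0xF0 = 11110000 → 4-byte char #7 = F0 90 90 A7.
Offset 23: leading byte 0xE4 = 11100100 → 3-byte char #8 = E4 9A BB.
Offset 26: leading byte 0xDA = 11011010 → 2-byte char #9 = DA 8D.
Offset 28: leading byte 0xF1 = 11110001 → 4-byte char #10 = F1 B9 87 8E.
Leading byte 0xF1 = 11110001 matches 11110xxx → 4-byte sequence.
Byte 1: 0xF1 = 11110001, payload 001 (3 bits).
Byte 2: 0xB9 = 10111001 (10xxxxxx ✓), payload 111001.
Byte 3: 0x87 = 10000111 (10xxxxxx ✓), payload 000111.
Byte 4: 0x8E = 10001110 (10xxxxxx ✓), payload 001110.
Concatenate: 001111001000111001110 = 0x791CE (21 bits → U+791CE).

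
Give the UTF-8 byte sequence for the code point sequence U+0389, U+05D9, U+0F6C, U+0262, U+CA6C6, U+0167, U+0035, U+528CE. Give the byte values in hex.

U+0389: 2-byte form → CE 89.
U+05D9: 2-byte form → D7 99.
U+0F6C: 3-byte form → E0 BD AC.
U+0262: 2-byte form → C9 A2.
U+CA6C6: 4-byte form → F3 8A 9B 86.
U+0167: 2-byte form → C5 A7.
U+0035: 1-byte form → 35.
U+528CE: 4-byte form → F1 92 A3 8E.
Concatenated (20 bytes): CE 89 D7 99 E0 BD AC C9 A2 F3 8A 9B 86 C5 A7 35 F1 92 A3 8E.

CE 89 D7 99 E0 BD AC C9 A2 F3 8A 9B 86 C5 A7 35 F1 92 A3 8E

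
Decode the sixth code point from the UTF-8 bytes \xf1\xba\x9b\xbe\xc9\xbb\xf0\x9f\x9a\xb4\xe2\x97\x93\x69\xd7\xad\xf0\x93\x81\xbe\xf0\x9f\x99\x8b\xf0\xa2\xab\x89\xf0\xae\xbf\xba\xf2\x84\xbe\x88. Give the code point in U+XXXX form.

U+05ED

Offset 0: leading byte 0xF1 = 11110001 → 4-byte char #1 = F1 BA 9B BE.
Offset 4: leading byte 0xC9 = 11001001 → 2-byte char #2 = C9 BB.
Offset 6: leading byte 0xF0 = 11110000 → 4-byte char #3 = F0 9F 9A B4.
Offset 10: leading byte 0xE2 = 11100010 → 3-byte char #4 = E2 97 93.
Offset 13: leading byte 0x69 = 01101001 → 1-byte char #5 = 69.
Offset 14: leading byte 0xD7 = 11010111 → 2-byte char #6 = D7 AD.
Leading byte 0xD7 = 11010111 matches 110xxxxx → 2-byte sequence.
Byte 1: 0xD7 = 11010111, payload 10111 (5 bits).
Byte 2: 0xAD = 10101101 (10xxxxxx ✓), payload 101101.
Concatenate: 10111101101 = 0x5ED (11 bits → U+05ED).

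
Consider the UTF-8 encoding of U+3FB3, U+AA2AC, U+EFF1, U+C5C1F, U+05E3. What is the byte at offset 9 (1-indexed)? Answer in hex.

1-indexed offset 9 is 0-indexed offset 8.
U+3FB3 → 3-byte form E3 BE B3 at offsets 0–2.
U+AA2AC → 4-byte form F2 AA 8A AC at offsets 3–6.
U+EFF1 → 3-byte form EE BF B1 at offsets 7–9.
Offset 8 falls in char 3's range; it's byte 2 of EE BF B1 = 0xBF.

0xBF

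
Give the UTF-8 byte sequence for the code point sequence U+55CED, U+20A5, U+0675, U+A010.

F1 95 B3 AD E2 82 A5 D9 B5 EA 80 90

U+55CED: 4-byte form → F1 95 B3 AD.
U+20A5: 3-byte form → E2 82 A5.
U+0675: 2-byte form → D9 B5.
U+A010: 3-byte form → EA 80 90.
Concatenated (12 bytes): F1 95 B3 AD E2 82 A5 D9 B5 EA 80 90.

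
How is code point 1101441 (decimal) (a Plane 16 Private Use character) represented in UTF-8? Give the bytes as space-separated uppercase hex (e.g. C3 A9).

U+10CE81 = 0x10CE81 = 1101441 decimal. In range U+10000–U+10FFFF → 4-byte form: 11110xxx 10xxxxxx 10xxxxxx 10xxxxxx.
Binary (21 bits): 100001100111010000001.
Split 3+6+6+6: 100 | 001100 | 111010 | 000001.
Byte 1: 11110100 = 0xF4.
Byte 2: 10001100 = 0x8C.
Byte 3: 10111010 = 0xBA.
Byte 4: 10000001 = 0x81.

F4 8C BA 81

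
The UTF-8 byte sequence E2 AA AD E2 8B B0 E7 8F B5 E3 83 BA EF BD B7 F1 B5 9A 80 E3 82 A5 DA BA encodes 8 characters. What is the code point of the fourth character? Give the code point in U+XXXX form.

U+30FA

Offset 0: leading byte 0xE2 = 11100010 → 3-byte char #1 = E2 AA AD.
Offset 3: leading byte 0xE2 = 11100010 → 3-byte char #2 = E2 8B B0.
Offset 6: leading byte 0xE7 = 11100111 → 3-byte char #3 = E7 8F B5.
Offset 9: leading byte 0xE3 = 11100011 → 3-byte char #4 = E3 83 BA.
Leading byte 0xE3 = 11100011 matches 1110xxxx → 3-byte sequence.
Byte 1: 0xE3 = 11100011, payload 0011 (4 bits).
Byte 2: 0x83 = 10000011 (10xxxxxx ✓), payload 000011.
Byte 3: 0xBA = 10111010 (10xxxxxx ✓), payload 111010.
Concatenate: 0011000011111010 = 0x30FA (16 bits → U+30FA).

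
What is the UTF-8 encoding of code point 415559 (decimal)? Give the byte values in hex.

F1 A5 9D 87

U+65747 = 0x65747 = 415559 decimal. In range U+10000–U+10FFFF → 4-byte form: 11110xxx 10xxxxxx 10xxxxxx 10xxxxxx.
Binary (21 bits): 001100101011101000111.
Split 3+6+6+6: 001 | 100101 | 011101 | 000111.
Byte 1: 11110001 = 0xF1.
Byte 2: 10100101 = 0xA5.
Byte 3: 10011101 = 0x9D.
Byte 4: 10000111 = 0x87.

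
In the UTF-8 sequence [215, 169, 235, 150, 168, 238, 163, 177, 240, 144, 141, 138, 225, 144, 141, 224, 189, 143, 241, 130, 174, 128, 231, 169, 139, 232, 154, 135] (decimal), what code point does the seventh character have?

U+42B80

Offset 0: leading byte 0xD7 = 11010111 → 2-byte char #1 = D7 A9.
Offset 2: leading byte 0xEB = 11101011 → 3-byte char #2 = EB 96 A8.
Offset 5: leading byte 0xEE = 11101110 → 3-byte char #3 = EE A3 B1.
Offset 8: leading byte 0xF0 = 11110000 → 4-byte char #4 = F0 90 8D 8A.
Offset 12: leading byte 0xE1 = 11100001 → 3-byte char #5 = E1 90 8D.
Offset 15: leading byte 0xE0 = 11100000 → 3-byte char #6 = E0 BD 8F.
Offset 18: leading byte 0xF1 = 11110001 → 4-byte char #7 = F1 82 AE 80.
Leading byte 0xF1 = 11110001 matches 11110xxx → 4-byte sequence.
Byte 1: 0xF1 = 11110001, payload 001 (3 bits).
Byte 2: 0x82 = 10000010 (10xxxxxx ✓), payload 000010.
Byte 3: 0xAE = 10101110 (10xxxxxx ✓), payload 101110.
Byte 4: 0x80 = 10000000 (10xxxxxx ✓), payload 000000.
Concatenate: 001000010101110000000 = 0x42B80 (21 bits → U+42B80).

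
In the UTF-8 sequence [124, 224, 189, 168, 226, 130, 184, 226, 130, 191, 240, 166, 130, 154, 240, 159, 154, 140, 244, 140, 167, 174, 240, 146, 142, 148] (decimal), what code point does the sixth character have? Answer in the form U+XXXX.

U+1F68C

Offset 0: leading byte 0x7C = 01111100 → 1-byte char #1 = 7C.
Offset 1: leading byte 0xE0 = 11100000 → 3-byte char #2 = E0 BD A8.
Offset 4: leading byte 0xE2 = 11100010 → 3-byte char #3 = E2 82 B8.
Offset 7: leading byte 0xE2 = 11100010 → 3-byte char #4 = E2 82 BF.
Offset 10: leading byte 0xF0 = 11110000 → 4-byte char #5 = F0 A6 82 9A.
Offset 14: leading byte 0xF0 = 11110000 → 4-byte char #6 = F0 9F 9A 8C.
Leading byte 0xF0 = 11110000 matches 11110xxx → 4-byte sequence.
Byte 1: 0xF0 = 11110000, payload 000 (3 bits).
Byte 2: 0x9F = 10011111 (10xxxxxx ✓), payload 011111.
Byte 3: 0x9A = 10011010 (10xxxxxx ✓), payload 011010.
Byte 4: 0x8C = 10001100 (10xxxxxx ✓), payload 001100.
Concatenate: 000011111011010001100 = 0x1F68C (21 bits → U+1F68C).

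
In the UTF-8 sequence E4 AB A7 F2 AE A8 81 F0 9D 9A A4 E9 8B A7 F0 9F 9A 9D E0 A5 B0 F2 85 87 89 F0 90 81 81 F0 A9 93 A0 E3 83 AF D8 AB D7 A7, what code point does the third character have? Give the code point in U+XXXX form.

U+1D6A4

Offset 0: leading byte 0xE4 = 11100100 → 3-byte char #1 = E4 AB A7.
Offset 3: leading byte 0xF2 = 11110010 → 4-byte char #2 = F2 AE A8 81.
Offset 7: leading byte 0xF0 = 11110000 → 4-byte char #3 = F0 9D 9A A4.
Leading byte 0xF0 = 11110000 matches 11110xxx → 4-byte sequence.
Byte 1: 0xF0 = 11110000, payload 000 (3 bits).
Byte 2: 0x9D = 10011101 (10xxxxxx ✓), payload 011101.
Byte 3: 0x9A = 10011010 (10xxxxxx ✓), payload 011010.
Byte 4: 0xA4 = 10100100 (10xxxxxx ✓), payload 100100.
Concatenate: 000011101011010100100 = 0x1D6A4 (21 bits → U+1D6A4).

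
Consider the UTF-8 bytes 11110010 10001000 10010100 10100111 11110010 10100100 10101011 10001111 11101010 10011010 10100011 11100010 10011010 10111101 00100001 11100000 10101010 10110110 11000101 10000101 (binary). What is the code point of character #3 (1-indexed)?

Offset 0: leading byte 0xF2 = 11110010 → 4-byte char #1 = F2 88 94 A7.
Offset 4: leading byte 0xF2 = 11110010 → 4-byte char #2 = F2 A4 AB 8F.
Offset 8: leading byte 0xEA = 11101010 → 3-byte char #3 = EA 9A A3.
Leading byte 0xEA = 11101010 matches 1110xxxx → 3-byte sequence.
Byte 1: 0xEA = 11101010, payload 1010 (4 bits).
Byte 2: 0x9A = 10011010 (10xxxxxx ✓), payload 011010.
Byte 3: 0xA3 = 10100011 (10xxxxxx ✓), payload 100011.
Concatenate: 1010011010100011 = 0xA6A3 (16 bits → U+A6A3).

U+A6A3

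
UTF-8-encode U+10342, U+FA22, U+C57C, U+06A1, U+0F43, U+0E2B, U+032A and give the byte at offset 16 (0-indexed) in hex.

0xB8

U+10342 → 4-byte form F0 90 8D 82 at offsets 0–3.
U+FA22 → 3-byte form EF A8 A2 at offsets 4–6.
U+C57C → 3-byte form EC 95 BC at offsets 7–9.
U+06A1 → 2-byte form DA A1 at offsets 10–11.
U+0F43 → 3-byte form E0 BD 83 at offsets 12–14.
U+0E2B → 3-byte form E0 B8 AB at offsets 15–17.
Offset 16 falls in char 6's range; it's byte 2 of E0 B8 AB = 0xB8.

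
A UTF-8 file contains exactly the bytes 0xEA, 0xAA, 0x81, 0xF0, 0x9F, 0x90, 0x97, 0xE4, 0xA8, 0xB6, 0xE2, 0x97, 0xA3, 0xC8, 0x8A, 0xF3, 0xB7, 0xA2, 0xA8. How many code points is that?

Byte at offset 0: 0xEA = 11101010 → 3-byte char (#1). Advance 3.
Byte at offset 3: 0xF0 = 11110000 → 4-byte char (#2). Advance 4.
Byte at offset 7: 0xE4 = 11100100 → 3-byte char (#3). Advance 3.
Byte at offset 10: 0xE2 = 11100010 → 3-byte char (#4). Advance 3.
Byte at offset 13: 0xC8 = 11001000 → 2-byte char (#5). Advance 2.
Byte at offset 15: 0xF3 = 11110011 → 4-byte char (#6). Advance 4.
Reached end at offset 19 after 6 code points.

6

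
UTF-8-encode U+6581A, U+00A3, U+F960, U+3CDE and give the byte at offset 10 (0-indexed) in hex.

0xB3

U+6581A → 4-byte form F1 A5 A0 9A at offsets 0–3.
U+00A3 → 2-byte form C2 A3 at offsets 4–5.
U+F960 → 3-byte form EF A5 A0 at offsets 6–8.
U+3CDE → 3-byte form E3 B3 9E at offsets 9–11.
Offset 10 falls in char 4's range; it's byte 2 of E3 B3 9E = 0xB3.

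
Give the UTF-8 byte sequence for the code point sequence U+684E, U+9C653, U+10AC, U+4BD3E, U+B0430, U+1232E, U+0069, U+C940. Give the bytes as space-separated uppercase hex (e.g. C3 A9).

E6 A1 8E F2 9C 99 93 E1 82 AC F1 8B B4 BE F2 B0 90 B0 F0 92 8C AE 69 EC A5 80

U+684E: 3-byte form → E6 A1 8E.
U+9C653: 4-byte form → F2 9C 99 93.
U+10AC: 3-byte form → E1 82 AC.
U+4BD3E: 4-byte form → F1 8B B4 BE.
U+B0430: 4-byte form → F2 B0 90 B0.
U+1232E: 4-byte form → F0 92 8C AE.
U+0069: 1-byte form → 69.
U+C940: 3-byte form → EC A5 80.
Concatenated (26 bytes): E6 A1 8E F2 9C 99 93 E1 82 AC F1 8B B4 BE F2 B0 90 B0 F0 92 8C AE 69 EC A5 80.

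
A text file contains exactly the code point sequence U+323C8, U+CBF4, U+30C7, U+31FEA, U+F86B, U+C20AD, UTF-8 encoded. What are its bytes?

F0 B2 8F 88 EC AF B4 E3 83 87 F0 B1 BF AA EF A1 AB F3 82 82 AD

U+323C8: 4-byte form → F0 B2 8F 88.
U+CBF4: 3-byte form → EC AF B4.
U+30C7: 3-byte form → E3 83 87.
U+31FEA: 4-byte form → F0 B1 BF AA.
U+F86B: 3-byte form → EF A1 AB.
U+C20AD: 4-byte form → F3 82 82 AD.
Concatenated (21 bytes): F0 B2 8F 88 EC AF B4 E3 83 87 F0 B1 BF AA EF A1 AB F3 82 82 AD.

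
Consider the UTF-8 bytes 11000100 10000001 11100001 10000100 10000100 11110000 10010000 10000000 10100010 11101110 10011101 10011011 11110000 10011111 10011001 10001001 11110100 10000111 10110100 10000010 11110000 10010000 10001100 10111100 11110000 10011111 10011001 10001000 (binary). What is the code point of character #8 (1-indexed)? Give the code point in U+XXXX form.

U+1F648

Offset 0: leading byte 0xC4 = 11000100 → 2-byte char #1 = C4 81.
Offset 2: leading byte 0xE1 = 11100001 → 3-byte char #2 = E1 84 84.
Offset 5: leading byte 0xF0 = 11110000 → 4-byte char #3 = F0 90 80 A2.
Offset 9: leading byte 0xEE = 11101110 → 3-byte char #4 = EE 9D 9B.
Offset 12: leading byte 0xF0 = 11110000 → 4-byte char #5 = F0 9F 99 89.
Offset 16: leading byte 0xF4 = 11110100 → 4-byte char #6 = F4 87 B4 82.
Offset 20: leading byte 0xF0 = 11110000 → 4-byte char #7 = F0 90 8C BC.
Offset 24: leading byte 0xF0 = 11110000 → 4-byte char #8 = F0 9F 99 88.
Leading byte 0xF0 = 11110000 matches 11110xxx → 4-byte sequence.
Byte 1: 0xF0 = 11110000, payload 000 (3 bits).
Byte 2: 0x9F = 10011111 (10xxxxxx ✓), payload 011111.
Byte 3: 0x99 = 10011001 (10xxxxxx ✓), payload 011001.
Byte 4: 0x88 = 10001000 (10xxxxxx ✓), payload 001000.
Concatenate: 000011111011001001000 = 0x1F648 (21 bits → U+1F648).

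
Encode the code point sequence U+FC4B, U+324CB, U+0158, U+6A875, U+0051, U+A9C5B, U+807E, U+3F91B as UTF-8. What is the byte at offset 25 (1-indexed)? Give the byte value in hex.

0x9B

1-indexed offset 25 is 0-indexed offset 24.
U+FC4B → 3-byte form EF B1 8B at offsets 0–2.
U+324CB → 4-byte form F0 B2 93 8B at offsets 3–6.
U+0158 → 2-byte form C5 98 at offsets 7–8.
U+6A875 → 4-byte form F1 AA A1 B5 at offsets 9–12.
U+0051 → 1-byte form 51 at offsets 13–13.
U+A9C5B → 4-byte form F2 A9 B1 9B at offsets 14–17.
U+807E → 3-byte form E8 81 BE at offsets 18–20.
U+3F91B → 4-byte form F0 BF A4 9B at offsets 21–24.
Offset 24 falls in char 8's range; it's byte 4 of F0 BF A4 9B = 0x9B.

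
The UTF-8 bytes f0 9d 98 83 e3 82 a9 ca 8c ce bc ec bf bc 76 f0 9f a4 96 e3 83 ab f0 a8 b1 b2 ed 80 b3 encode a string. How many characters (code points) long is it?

Byte at offset 0: 0xF0 = 11110000 → 4-byte char (#1). Advance 4.
Byte at offset 4: 0xE3 = 11100011 → 3-byte char (#2). Advance 3.
Byte at offset 7: 0xCA = 11001010 → 2-byte char (#3). Advance 2.
Byte at offset 9: 0xCE = 11001110 → 2-byte char (#4). Advance 2.
Byte at offset 11: 0xEC = 11101100 → 3-byte char (#5). Advance 3.
Byte at offset 14: 0x76 = 01110110 → 1-byte char (#6). Advance 1.
Byte at offset 15: 0xF0 = 11110000 → 4-byte char (#7). Advance 4.
Byte at offset 19: 0xE3 = 11100011 → 3-byte char (#8). Advance 3.
Byte at offset 22: 0xF0 = 11110000 → 4-byte char (#9). Advance 4.
Byte at offset 26: 0xED = 11101101 → 3-byte char (#10). Advance 3.
Reached end at offset 29 after 10 code points.

10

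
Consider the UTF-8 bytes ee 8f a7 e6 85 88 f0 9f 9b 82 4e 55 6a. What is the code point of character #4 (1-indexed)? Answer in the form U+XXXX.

U+004E

Offset 0: leading byte 0xEE = 11101110 → 3-byte char #1 = EE 8F A7.
Offset 3: leading byte 0xE6 = 11100110 → 3-byte char #2 = E6 85 88.
Offset 6: leading byte 0xF0 = 11110000 → 4-byte char #3 = F0 9F 9B 82.
Offset 10: leading byte 0x4E = 01001110 → 1-byte char #4 = 4E.
Leading byte 0x4E = 01001110 matches 0xxxxxxx → 1-byte sequence.
Byte 1: 0x4E = 01001110, payload 1001110 (7 bits).
Concatenate: 1001110 = 0x4E (7 bits → U+004E).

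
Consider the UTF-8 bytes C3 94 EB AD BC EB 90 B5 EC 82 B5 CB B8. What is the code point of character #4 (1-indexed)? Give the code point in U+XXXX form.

Offset 0: leading byte 0xC3 = 11000011 → 2-byte char #1 = C3 94.
Offset 2: leading byte 0xEB = 11101011 → 3-byte char #2 = EB AD BC.
Offset 5: leading byte 0xEB = 11101011 → 3-byte char #3 = EB 90 B5.
Offset 8: leading byte 0xEC = 11101100 → 3-byte char #4 = EC 82 B5.
Leading byte 0xEC = 11101100 matches 1110xxxx → 3-byte sequence.
Byte 1: 0xEC = 11101100, payload 1100 (4 bits).
Byte 2: 0x82 = 10000010 (10xxxxxx ✓), payload 000010.
Byte 3: 0xB5 = 10110101 (10xxxxxx ✓), payload 110101.
Concatenate: 1100000010110101 = 0xC0B5 (16 bits → U+C0B5).

U+C0B5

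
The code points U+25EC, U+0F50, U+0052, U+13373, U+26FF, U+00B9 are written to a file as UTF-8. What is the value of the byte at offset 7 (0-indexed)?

0xF0

U+25EC → 3-byte form E2 97 AC at offsets 0–2.
U+0F50 → 3-byte form E0 BD 90 at offsets 3–5.
U+0052 → 1-byte form 52 at offsets 6–6.
U+13373 → 4-byte form F0 93 8D B3 at offsets 7–10.
Offset 7 falls in char 4's range; it's byte 1 of F0 93 8D B3 = 0xF0.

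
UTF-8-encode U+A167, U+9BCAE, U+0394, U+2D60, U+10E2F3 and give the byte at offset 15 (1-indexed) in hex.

1-indexed offset 15 is 0-indexed offset 14.
U+A167 → 3-byte form EA 85 A7 at offsets 0–2.
U+9BCAE → 4-byte form F2 9B B2 AE at offsets 3–6.
U+0394 → 2-byte form CE 94 at offsets 7–8.
U+2D60 → 3-byte form E2 B5 A0 at offsets 9–11.
U+10E2F3 → 4-byte form F4 8E 8B B3 at offsets 12–15.
Offset 14 falls in char 5's range; it's byte 3 of F4 8E 8B B3 = 0x8B.

0x8B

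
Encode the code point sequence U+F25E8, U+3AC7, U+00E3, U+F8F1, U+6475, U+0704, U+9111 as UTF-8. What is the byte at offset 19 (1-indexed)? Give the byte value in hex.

1-indexed offset 19 is 0-indexed offset 18.
U+F25E8 → 4-byte form F3 B2 97 A8 at offsets 0–3.
U+3AC7 → 3-byte form E3 AB 87 at offsets 4–6.
U+00E3 → 2-byte form C3 A3 at offsets 7–8.
U+F8F1 → 3-byte form EF A3 B1 at offsets 9–11.
U+6475 → 3-byte form E6 91 B5 at offsets 12–14.
U+0704 → 2-byte form DC 84 at offsets 15–16.
U+9111 → 3-byte form E9 84 91 at offsets 17–19.
Offset 18 falls in char 7's range; it's byte 2 of E9 84 91 = 0x84.

0x84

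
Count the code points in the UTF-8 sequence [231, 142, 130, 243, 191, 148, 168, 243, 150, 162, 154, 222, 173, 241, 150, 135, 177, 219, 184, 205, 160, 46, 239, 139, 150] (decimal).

9

Byte at offset 0: 0xE7 = 11100111 → 3-byte char (#1). Advance 3.
Byte at offset 3: 0xF3 = 11110011 → 4-byte char (#2). Advance 4.
Byte at offset 7: 0xF3 = 11110011 → 4-byte char (#3). Advance 4.
Byte at offset 11: 0xDE = 11011110 → 2-byte char (#4). Advance 2.
Byte at offset 13: 0xF1 = 11110001 → 4-byte char (#5). Advance 4.
Byte at offset 17: 0xDB = 11011011 → 2-byte char (#6). Advance 2.
Byte at offset 19: 0xCD = 11001101 → 2-byte char (#7). Advance 2.
Byte at offset 21: 0x2E = 00101110 → 1-byte char (#8). Advance 1.
Byte at offset 22: 0xEF = 11101111 → 3-byte char (#9). Advance 3.
Reached end at offset 25 after 9 code points.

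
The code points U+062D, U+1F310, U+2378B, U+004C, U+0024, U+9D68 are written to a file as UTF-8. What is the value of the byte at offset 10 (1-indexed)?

0x8B

1-indexed offset 10 is 0-indexed offset 9.
U+062D → 2-byte form D8 AD at offsets 0–1.
U+1F310 → 4-byte form F0 9F 8C 90 at offsets 2–5.
U+2378B → 4-byte form F0 A3 9E 8B at offsets 6–9.
Offset 9 falls in char 3's range; it's byte 4 of F0 A3 9E 8B = 0x8B.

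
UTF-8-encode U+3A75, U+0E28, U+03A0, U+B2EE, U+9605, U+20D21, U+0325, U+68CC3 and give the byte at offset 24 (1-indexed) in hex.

0x83

1-indexed offset 24 is 0-indexed offset 23.
U+3A75 → 3-byte form E3 A9 B5 at offsets 0–2.
U+0E28 → 3-byte form E0 B8 A8 at offsets 3–5.
U+03A0 → 2-byte form CE A0 at offsets 6–7.
U+B2EE → 3-byte form EB 8B AE at offsets 8–10.
U+9605 → 3-byte form E9 98 85 at offsets 11–13.
U+20D21 → 4-byte form F0 A0 B4 A1 at offsets 14–17.
U+0325 → 2-byte form CC A5 at offsets 18–19.
U+68CC3 → 4-byte form F1 A8 B3 83 at offsets 20–23.
Offset 23 falls in char 8's range; it's byte 4 of F1 A8 B3 83 = 0x83.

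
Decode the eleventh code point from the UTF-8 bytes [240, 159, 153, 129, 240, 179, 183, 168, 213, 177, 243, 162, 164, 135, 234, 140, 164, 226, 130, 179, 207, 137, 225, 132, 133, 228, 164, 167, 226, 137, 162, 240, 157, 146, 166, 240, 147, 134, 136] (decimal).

U+1D4A6

Offset 0: leading byte 0xF0 = 11110000 → 4-byte char #1 = F0 9F 99 81.
Offset 4: leading byte 0xF0 = 11110000 → 4-byte char #2 = F0 B3 B7 A8.
Offset 8: leading byte 0xD5 = 11010101 → 2-byte char #3 = D5 B1.
Offset 10: leading byte 0xF3 = 11110011 → 4-byte char #4 = F3 A2 A4 87.
Offset 14: leading byte 0xEA = 11101010 → 3-byte char #5 = EA 8C A4.
Offset 17: leading byte 0xE2 = 11100010 → 3-byte char #6 = E2 82 B3.
Offset 20: leading byte 0xCF = 11001111 → 2-byte char #7 = CF 89.
Offset 22: leading byte 0xE1 = 11100001 → 3-byte char #8 = E1 84 85.
Offset 25: leading byte 0xE4 = 11100100 → 3-byte char #9 = E4 A4 A7.
Offset 28: leading byte 0xE2 = 11100010 → 3-byte char #10 = E2 89 A2.
Offset 31: leading byte 0xF0 = 11110000 → 4-byte char #11 = F0 9D 92 A6.
Leading byte 0xF0 = 11110000 matches 11110xxx → 4-byte sequence.
Byte 1: 0xF0 = 11110000, payload 000 (3 bits).
Byte 2: 0x9D = 10011101 (10xxxxxx ✓), payload 011101.
Byte 3: 0x92 = 10010010 (10xxxxxx ✓), payload 010010.
Byte 4: 0xA6 = 10100110 (10xxxxxx ✓), payload 100110.
Concatenate: 000011101010010100110 = 0x1D4A6 (21 bits → U+1D4A6).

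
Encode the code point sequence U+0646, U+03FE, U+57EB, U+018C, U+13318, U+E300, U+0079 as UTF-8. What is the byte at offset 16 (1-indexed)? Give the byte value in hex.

1-indexed offset 16 is 0-indexed offset 15.
U+0646 → 2-byte form D9 86 at offsets 0–1.
U+03FE → 2-byte form CF BE at offsets 2–3.
U+57EB → 3-byte form E5 9F AB at offsets 4–6.
U+018C → 2-byte form C6 8C at offsets 7–8.
U+13318 → 4-byte form F0 93 8C 98 at offsets 9–12.
U+E300 → 3-byte form EE 8C 80 at offsets 13–15.
Offset 15 falls in char 6's range; it's byte 3 of EE 8C 80 = 0x80.

0x80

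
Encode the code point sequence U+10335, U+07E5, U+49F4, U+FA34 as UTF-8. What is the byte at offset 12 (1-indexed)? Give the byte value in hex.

1-indexed offset 12 is 0-indexed offset 11.
U+10335 → 4-byte form F0 90 8C B5 at offsets 0–3.
U+07E5 → 2-byte form DF A5 at offsets 4–5.
U+49F4 → 3-byte form E4 A7 B4 at offsets 6–8.
U+FA34 → 3-byte form EF A8 B4 at offsets 9–11.
Offset 11 falls in char 4's range; it's byte 3 of EF A8 B4 = 0xB4.

0xB4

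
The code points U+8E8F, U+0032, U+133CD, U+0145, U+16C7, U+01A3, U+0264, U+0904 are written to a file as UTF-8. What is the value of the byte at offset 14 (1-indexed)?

1-indexed offset 14 is 0-indexed offset 13.
U+8E8F → 3-byte form E8 BA 8F at offsets 0–2.
U+0032 → 1-byte form 32 at offsets 3–3.
U+133CD → 4-byte form F0 93 8F 8D at offsets 4–7.
U+0145 → 2-byte form C5 85 at offsets 8–9.
U+16C7 → 3-byte form E1 9B 87 at offsets 10–12.
U+01A3 → 2-byte form C6 A3 at offsets 13–14.
Offset 13 falls in char 6's range; it's byte 1 of C6 A3 = 0xC6.

0xC6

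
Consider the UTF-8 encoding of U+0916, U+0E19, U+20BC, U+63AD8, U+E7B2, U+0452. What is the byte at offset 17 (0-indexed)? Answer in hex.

0x92

U+0916 → 3-byte form E0 A4 96 at offsets 0–2.
U+0E19 → 3-byte form E0 B8 99 at offsets 3–5.
U+20BC → 3-byte form E2 82 BC at offsets 6–8.
U+63AD8 → 4-byte form F1 A3 AB 98 at offsets 9–12.
U+E7B2 → 3-byte form EE 9E B2 at offsets 13–15.
U+0452 → 2-byte form D1 92 at offsets 16–17.
Offset 17 falls in char 6's range; it's byte 2 of D1 92 = 0x92.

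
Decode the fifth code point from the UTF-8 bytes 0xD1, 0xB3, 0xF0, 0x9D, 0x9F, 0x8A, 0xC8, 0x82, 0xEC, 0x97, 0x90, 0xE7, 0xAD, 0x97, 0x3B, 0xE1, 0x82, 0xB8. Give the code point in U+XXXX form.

U+7B57

Offset 0: leading byte 0xD1 = 11010001 → 2-byte char #1 = D1 B3.
Offset 2: leading byte 0xF0 = 11110000 → 4-byte char #2 = F0 9D 9F 8A.
Offset 6: leading byte 0xC8 = 11001000 → 2-byte char #3 = C8 82.
Offset 8: leading byte 0xEC = 11101100 → 3-byte char #4 = EC 97 90.
Offset 11: leading byte 0xE7 = 11100111 → 3-byte char #5 = E7 AD 97.
Leading byte 0xE7 = 11100111 matches 1110xxxx → 3-byte sequence.
Byte 1: 0xE7 = 11100111, payload 0111 (4 bits).
Byte 2: 0xAD = 10101101 (10xxxxxx ✓), payload 101101.
Byte 3: 0x97 = 10010111 (10xxxxxx ✓), payload 010111.
Concatenate: 0111101101010111 = 0x7B57 (16 bits → U+7B57).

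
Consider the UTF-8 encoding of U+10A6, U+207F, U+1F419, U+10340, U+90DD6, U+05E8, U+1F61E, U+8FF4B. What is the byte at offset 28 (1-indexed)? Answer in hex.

1-indexed offset 28 is 0-indexed offset 27.
U+10A6 → 3-byte form E1 82 A6 at offsets 0–2.
U+207F → 3-byte form E2 81 BF at offsets 3–5.
U+1F419 → 4-byte form F0 9F 90 99 at offsets 6–9.
U+10340 → 4-byte form F0 90 8D 80 at offsets 10–13.
U+90DD6 → 4-byte form F2 90 B7 96 at offsets 14–17.
U+05E8 → 2-byte form D7 A8 at offsets 18–19.
U+1F61E → 4-byte form F0 9F 98 9E at offsets 20–23.
U+8FF4B → 4-byte form F2 8F BD 8B at offsets 24–27.
Offset 27 falls in char 8's range; it's byte 4 of F2 8F BD 8B = 0x8B.

0x8B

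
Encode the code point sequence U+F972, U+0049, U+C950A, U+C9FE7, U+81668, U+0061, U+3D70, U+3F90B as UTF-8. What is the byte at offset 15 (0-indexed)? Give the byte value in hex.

0xA8

U+F972 → 3-byte form EF A5 B2 at offsets 0–2.
U+0049 → 1-byte form 49 at offsets 3–3.
U+C950A → 4-byte form F3 89 94 8A at offsets 4–7.
U+C9FE7 → 4-byte form F3 89 BF A7 at offsets 8–11.
U+81668 → 4-byte form F2 81 99 A8 at offsets 12–15.
Offset 15 falls in char 5's range; it's byte 4 of F2 81 99 A8 = 0xA8.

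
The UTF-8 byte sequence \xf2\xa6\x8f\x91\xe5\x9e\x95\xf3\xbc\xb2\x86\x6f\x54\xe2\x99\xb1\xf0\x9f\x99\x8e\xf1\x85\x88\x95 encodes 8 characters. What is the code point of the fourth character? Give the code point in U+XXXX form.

U+006F

Offset 0: leading byte 0xF2 = 11110010 → 4-byte char #1 = F2 A6 8F 91.
Offset 4: leading byte 0xE5 = 11100101 → 3-byte char #2 = E5 9E 95.
Offset 7: leading byte 0xF3 = 11110011 → 4-byte char #3 = F3 BC B2 86.
Offset 11: leading byte 0x6F = 01101111 → 1-byte char #4 = 6F.
Leading byte 0x6F = 01101111 matches 0xxxxxxx → 1-byte sequence.
Byte 1: 0x6F = 01101111, payload 1101111 (7 bits).
Concatenate: 1101111 = 0x6F (7 bits → U+006F).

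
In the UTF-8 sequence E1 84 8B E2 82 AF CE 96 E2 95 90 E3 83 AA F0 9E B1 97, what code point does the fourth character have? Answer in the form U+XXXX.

Offset 0: leading byte 0xE1 = 11100001 → 3-byte char #1 = E1 84 8B.
Offset 3: leading byte 0xE2 = 11100010 → 3-byte char #2 = E2 82 AF.
Offset 6: leading byte 0xCE = 11001110 → 2-byte char #3 = CE 96.
Offset 8: leading byte 0xE2 = 11100010 → 3-byte char #4 = E2 95 90.
Leading byte 0xE2 = 11100010 matches 1110xxxx → 3-byte sequence.
Byte 1: 0xE2 = 11100010, payload 0010 (4 bits).
Byte 2: 0x95 = 10010101 (10xxxxxx ✓), payload 010101.
Byte 3: 0x90 = 10010000 (10xxxxxx ✓), payload 010000.
Concatenate: 0010010101010000 = 0x2550 (16 bits → U+2550).

U+2550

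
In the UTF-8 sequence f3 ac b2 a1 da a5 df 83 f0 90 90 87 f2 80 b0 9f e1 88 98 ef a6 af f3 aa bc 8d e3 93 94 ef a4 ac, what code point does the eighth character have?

U+EAF0D

Offset 0: leading byte 0xF3 = 11110011 → 4-byte char #1 = F3 AC B2 A1.
Offset 4: leading byte 0xDA = 11011010 → 2-byte char #2 = DA A5.
Offset 6: leading byte 0xDF = 11011111 → 2-byte char #3 = DF 83.
Offset 8: leading byte 0xF0 = 11110000 → 4-byte char #4 = F0 90 90 87.
Offset 12: leading byte 0xF2 = 11110010 → 4-byte char #5 = F2 80 B0 9F.
Offset 16: leading byte 0xE1 = 11100001 → 3-byte char #6 = E1 88 98.
Offset 19: leading byte 0xEF = 11101111 → 3-byte char #7 = EF A6 AF.
Offset 22: leading byte 0xF3 = 11110011 → 4-byte char #8 = F3 AA BC 8D.
Leading byte 0xF3 = 11110011 matches 11110xxx → 4-byte sequence.
Byte 1: 0xF3 = 11110011, payload 011 (3 bits).
Byte 2: 0xAA = 10101010 (10xxxxxx ✓), payload 101010.
Byte 3: 0xBC = 10111100 (10xxxxxx ✓), payload 111100.
Byte 4: 0x8D = 10001101 (10xxxxxx ✓), payload 001101.
Concatenate: 011101010111100001101 = 0xEAF0D (21 bits → U+EAF0D).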